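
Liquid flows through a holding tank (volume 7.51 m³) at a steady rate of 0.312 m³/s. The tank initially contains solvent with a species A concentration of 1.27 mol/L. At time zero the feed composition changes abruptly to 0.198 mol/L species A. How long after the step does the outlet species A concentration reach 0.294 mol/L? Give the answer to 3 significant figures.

58.1 s

Species balance: V dC/dt = Q(C_in − C) ⇒ τ = V/Q = 24.071 s.
C(t) = C_in + (C₀ − C_in) e^(−t/τ). Set C = 0.294 and solve for t:
e^(−t/τ) = (C − C_in)/(C₀ − C_in) = (0.294 − 0.198)/(1.27 − 0.198) = 0.089552
t = −τ ln(…) = 24.071 × 2.4129 = 58.081 s.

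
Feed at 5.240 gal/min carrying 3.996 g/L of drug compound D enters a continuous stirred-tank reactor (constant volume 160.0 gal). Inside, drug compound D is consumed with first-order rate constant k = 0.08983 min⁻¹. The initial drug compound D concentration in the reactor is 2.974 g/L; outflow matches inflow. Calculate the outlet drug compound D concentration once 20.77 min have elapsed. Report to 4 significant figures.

1.217 g/L

Species balance: V dC/dt = Q C_in − Q C − k V C.
This is linear with rate a = Q/V + k = 0.122580 min⁻¹.
C_ss = Q C_in/(Q + kV) = 1.06762 g/L; C(t) = C_ss + (C₀ − C_ss) e^(−a t).
C(20.77) = 1.06762 + (1.90638)·e^(−0.122580·20.77) = 1.06762 + (1.90638)·0.0783957 = 1.21707 g/L.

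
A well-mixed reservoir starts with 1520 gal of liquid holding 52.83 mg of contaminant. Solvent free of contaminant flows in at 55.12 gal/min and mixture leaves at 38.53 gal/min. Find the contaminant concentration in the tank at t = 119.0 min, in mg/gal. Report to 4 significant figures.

0.002187 mg/gal

Let m(t) be the amount of contaminant. Volume: V(t) = V₀ + (Q_in − Q_out) t = 1520 + 16.5900 t; V(119.0) = 3494.21 gal.
Solute balance: dm/dt = 0 − Q_out C = −Q_out m/V(t).
Separate: dm/m = −Q_out dt/V(t) ⇒ ln(m/m₀) = −(Q_out/(Q_in−Q_out)) ln(V/V₀).
m = m₀ (V₀/V)^(Q_out/(Q_in−Q_out)) = 52.83 × (1520/3494.21)^(2.32248) = 7.64346 mg.
C = m/V = 7.64346/3494.21 = 0.00218747 mg/gal.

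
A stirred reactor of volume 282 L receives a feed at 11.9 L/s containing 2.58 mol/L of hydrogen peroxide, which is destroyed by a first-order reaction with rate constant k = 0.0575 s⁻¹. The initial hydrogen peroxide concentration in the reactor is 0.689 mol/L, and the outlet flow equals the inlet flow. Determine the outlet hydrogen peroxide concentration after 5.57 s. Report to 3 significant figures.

Accumulation = in − out − consumed: V dC/dt = Q C_in − Q C − k V C.
dC/dt = (Q/V) C_in − (Q/V + k) C; effective rate a = Q/V + k = 0.042199 + 0.0575 = 0.099699 s⁻¹.
C_ss = Q C_in/(Q + kV) = 1.0920 mol/L; C(t) = C_ss + (C₀ − C_ss) e^(−a t).
C(5.57) = 1.0920 + (-0.40301)·e^(−0.099699·5.57) = 1.0920 + (-0.40301)·0.57389 = 0.86073 mol/L.

0.861 mol/L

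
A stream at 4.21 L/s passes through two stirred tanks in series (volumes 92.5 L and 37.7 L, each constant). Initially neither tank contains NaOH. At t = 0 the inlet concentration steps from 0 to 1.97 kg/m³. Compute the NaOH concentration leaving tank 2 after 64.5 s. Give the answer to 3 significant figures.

1.79 kg/m³

Time constants: τᵢ = Vᵢ/Q for each well-mixed tank.
τ₁ = 92.5/4.21 = 21.971 s; τ₂ = 37.7/4.21 = 8.9549 s.
Solving the cascade with C₁(0)=C₂(0)=0 gives C₂(t) = C_in[1 − (τ₁ e^(−t/τ₁) − τ₂ e^(−t/τ₂))/(τ₁ − τ₂)].
At t = 64.5: e^(−t/τ₁) = 0.053098, e^(−t/τ₂) = 0.00074451.
C₂ = 1.97·[1 − (21.971·0.053098 − 8.9549·0.00074451)/(13.017)] = 1.97·0.91089 = 1.7944 kg/m³.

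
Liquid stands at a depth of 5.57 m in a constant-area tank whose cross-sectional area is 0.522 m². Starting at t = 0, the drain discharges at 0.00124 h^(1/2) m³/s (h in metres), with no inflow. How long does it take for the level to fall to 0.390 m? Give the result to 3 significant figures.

1460 s

Volume balance on the tank: A dh/dt = −0.00124 √h.
∫ h^(−1/2) dh = −(0.00124/A) ∫ dt, giving 2√h = 2√h₀ − (0.00124/A) t.
t = 2A(√h₀ − √h)/0.00124 = 2·0.522·(√5.57 − √0.390)/0.00124
  = 1.0440 × (2.3601 − 0.62450) / 0.00124 = 1461.3 s.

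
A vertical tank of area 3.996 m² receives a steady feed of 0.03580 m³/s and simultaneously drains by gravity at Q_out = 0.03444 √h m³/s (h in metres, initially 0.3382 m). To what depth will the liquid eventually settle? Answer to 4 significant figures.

1.081 m

Level balance: A dh/dt = 0.03580 − 0.03444 √h. Setting dh/dt = 0:
Q_in = 0.03444 √h_ss ⇒ √h_ss = 0.03580/0.03444 = 1.03949.
h_ss = 1.03949² = 1.08054 m. (Since h₀ = 0.3382 m < h_ss, the level will rise toward this value.)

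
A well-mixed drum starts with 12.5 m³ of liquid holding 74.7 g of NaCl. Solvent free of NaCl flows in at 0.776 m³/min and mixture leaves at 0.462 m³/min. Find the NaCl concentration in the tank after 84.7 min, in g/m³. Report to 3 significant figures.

Total volume: dV/dt = Q_in − Q_out = 0.31400 m³/min, so V(t) = 12.5 + 0.31400 t and V(84.7) = 39.096 m³.
Solute balance: dm/dt = 0 − Q_out C = −Q_out m/V(t).
dm/m = −Q_out dt/(V₀ + 0.31400 t); integrating gives ln(m/m₀) = −(Q_out/(Q_in−Q_out)) ln(V/V₀).
m = m₀ (V₀/V)^(Q_out/(Q_in−Q_out)) = 74.7 × (12.5/39.096)^(1.4713) = 13.954 g.
C = m/V = 13.954/39.096 = 0.35691 g/m³.

0.357 g/m³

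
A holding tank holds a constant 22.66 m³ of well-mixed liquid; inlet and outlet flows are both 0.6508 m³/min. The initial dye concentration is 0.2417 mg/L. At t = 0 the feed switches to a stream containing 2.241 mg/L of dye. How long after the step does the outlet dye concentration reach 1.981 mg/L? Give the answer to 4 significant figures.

71.03 min

Species balance: V dC/dt = Q(C_in − C) ⇒ τ = V/Q = 34.8187 min.
C(t) = C_in + (C₀ − C_in) e^(−t/τ). Set C = 1.981 and solve for t:
e^(−t/τ) = (C − C_in)/(C₀ − C_in) = (1.981 − 2.241)/(0.2417 − 2.241) = 0.130046
t = −τ ln(…) = 34.8187 × 2.03987 = 71.0256 min.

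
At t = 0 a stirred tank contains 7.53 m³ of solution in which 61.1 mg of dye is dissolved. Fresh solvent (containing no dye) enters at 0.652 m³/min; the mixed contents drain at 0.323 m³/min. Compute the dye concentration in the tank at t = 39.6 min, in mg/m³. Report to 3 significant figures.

1.11 mg/m³

Total volume: dV/dt = Q_in − Q_out = 0.32900 m³/min, so V(t) = 7.53 + 0.32900 t and V(39.6) = 20.558 m³.
No dye enters, so dm/dt = −Q_out · (m/V).
dm/m = −Q_out dt/(V₀ + 0.32900 t); integrating gives ln(m/m₀) = −(Q_out/(Q_in−Q_out)) ln(V/V₀).
m = m₀ (V₀/V)^(Q_out/(Q_in−Q_out)) = 61.1 × (7.53/20.558)^(0.98176) = 22.793 mg.
C = m/V = 22.793/20.558 = 1.1087 mg/m³.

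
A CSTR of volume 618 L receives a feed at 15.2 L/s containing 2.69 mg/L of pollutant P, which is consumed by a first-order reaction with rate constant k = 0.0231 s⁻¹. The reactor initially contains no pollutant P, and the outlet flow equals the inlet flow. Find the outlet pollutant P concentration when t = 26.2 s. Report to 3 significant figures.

0.990 mg/L

Species balance: V dC/dt = Q C_in − Q C − k V C.
This is linear with rate a = Q/V + k = 0.047695 s⁻¹.
C_ss = Q C_in/(Q + kV) = 1.3872 mg/L; C(t) = C_ss + (C₀ − C_ss) e^(−a t).
C(26.2) = 1.3872 + (-1.3872)·e^(−0.047695·26.2) = 1.3872 + (-1.3872)·0.28661 = 0.98959 mg/L.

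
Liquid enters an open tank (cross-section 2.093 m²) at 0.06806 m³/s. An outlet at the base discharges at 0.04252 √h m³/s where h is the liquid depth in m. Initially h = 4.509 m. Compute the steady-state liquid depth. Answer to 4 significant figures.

A dh/dt = Q_in − 0.04252 √h. Steady state requires inflow = outflow:
Q_in = 0.04252 √h_ss ⇒ √h_ss = 0.06806/0.04252 = 1.60066.
h_ss = 1.60066² = 2.56211 m. (Since h₀ = 4.509 m > h_ss, the level will fall toward this value.)

2.562 m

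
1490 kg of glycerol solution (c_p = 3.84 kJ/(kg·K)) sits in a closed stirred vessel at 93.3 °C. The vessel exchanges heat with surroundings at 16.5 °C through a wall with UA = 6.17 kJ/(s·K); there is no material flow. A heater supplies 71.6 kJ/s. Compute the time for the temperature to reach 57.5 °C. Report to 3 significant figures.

M c_p dT/dt = −UA(T − T_amb) + Q̇.
τ = M c_p/UA = 927.33 s; T_ss = T_amb + Q̇/UA = 16.5 + 71.6/6.17 = 28.105 °C.
T(t) = T_ss + (T₀ − T_ss)e^(−t/τ); set T = 57.5:
t = −τ ln[(T − T_ss)/(T₀ − T_ss)] = −927.33 · ln(0.45088) = 738.66 s.

739 s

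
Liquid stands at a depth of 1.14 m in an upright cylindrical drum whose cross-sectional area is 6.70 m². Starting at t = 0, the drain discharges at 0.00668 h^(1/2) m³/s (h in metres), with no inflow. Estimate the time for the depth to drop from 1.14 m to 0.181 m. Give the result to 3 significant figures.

A dh/dt = −Q_out = −0.00668 √h.
Separate and integrate: 2(√h − √h₀) = −(0.00668/A) t.
t = 2A(√h₀ − √h)/0.00668 = 2·6.70·(√1.14 − √0.181)/0.00668
  = 13.400 × (1.0677 − 0.42544) / 0.00668 = 1288.4 s.

1290 s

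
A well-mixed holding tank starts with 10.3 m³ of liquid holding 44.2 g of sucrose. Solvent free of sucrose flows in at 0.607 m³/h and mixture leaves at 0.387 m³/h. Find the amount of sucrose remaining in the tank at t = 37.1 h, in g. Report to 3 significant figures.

15.8 g

Let m(t) be the amount of sucrose. Volume: V(t) = V₀ + (Q_in − Q_out) t = 10.3 + 0.22000 t; V(37.1) = 18.462 m³.
No sucrose enters, so dm/dt = −Q_out · (m/V).
Separate: dm/m = −Q_out dt/V(t) ⇒ ln(m/m₀) = −(Q_out/(Q_in−Q_out)) ln(V/V₀).
m = m₀ (V₀/V)^(Q_out/(Q_in−Q_out)) = 44.2 × (10.3/18.462)^(1.7591) = 15.834 g.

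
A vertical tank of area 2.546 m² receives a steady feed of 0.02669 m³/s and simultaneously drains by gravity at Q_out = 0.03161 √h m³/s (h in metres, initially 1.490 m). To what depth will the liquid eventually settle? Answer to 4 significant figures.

A dh/dt = Q_in − 0.03161 √h. Steady state requires inflow = outflow:
Q_in = 0.03161 √h_ss ⇒ √h_ss = 0.02669/0.03161 = 0.844353.
h_ss = 0.844353² = 0.712932 m. (Since h₀ = 1.490 m > h_ss, the level will fall toward this value.)

0.7129 m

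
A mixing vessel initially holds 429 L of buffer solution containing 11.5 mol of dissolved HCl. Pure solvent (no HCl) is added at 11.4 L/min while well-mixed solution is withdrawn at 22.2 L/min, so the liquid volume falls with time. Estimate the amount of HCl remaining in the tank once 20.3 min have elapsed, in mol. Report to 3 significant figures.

2.64 mol

Let m(t) be the amount of HCl. Volume: V(t) = V₀ + (Q_in − Q_out) t = 429 − 10.800 t; V(20.3) = 209.76 L.
Species balance (pure solvent in): dm/dt = −Q_out · m/V(t).
Separate: dm/m = −Q_out dt/V(t) ⇒ ln(m/m₀) = −(Q_out/(Q_in−Q_out)) ln(V/V₀).
m = m₀ (V₀/V)^(Q_out/(Q_in−Q_out)) = 11.5 × (429/209.76)^(-2.0556) = 2.6422 mol.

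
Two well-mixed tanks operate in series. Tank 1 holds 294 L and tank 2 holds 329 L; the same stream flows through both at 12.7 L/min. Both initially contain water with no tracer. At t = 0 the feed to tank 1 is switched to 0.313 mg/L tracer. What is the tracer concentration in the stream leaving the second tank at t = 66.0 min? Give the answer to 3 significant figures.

Each tank obeys Vᵢ dCᵢ/dt = Q(Cᵢ₋₁ − Cᵢ), so τᵢ = Vᵢ/Q.
τ₁ = 294/12.7 = 23.150 min; τ₂ = 329/12.7 = 25.906 min.
Tank 1: C₁ = C_in(1 − e^(−t/τ₁)). Tank 2 (τ₁ ≠ τ₂): C₂ = C_in[1 − (τ₁ e^(−t/τ₁) − τ₂ e^(−t/τ₂))/(τ₁ − τ₂)].
At t = 66.0: e^(−t/τ₁) = 0.057785, e^(−t/τ₂) = 0.078260.
C₂ = 0.313·[1 − (23.150·0.057785 − 25.906·0.078260)/(-2.7559)] = 0.313·0.74975 = 0.23467 mg/L.

0.235 mg/L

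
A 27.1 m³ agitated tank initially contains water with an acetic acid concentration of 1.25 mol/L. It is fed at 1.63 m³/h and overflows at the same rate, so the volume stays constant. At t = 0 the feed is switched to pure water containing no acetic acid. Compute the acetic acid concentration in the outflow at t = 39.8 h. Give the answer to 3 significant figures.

0.114 mol/L

Species balance on the tank: V dC/dt = Q(C_in − C).
Time constant τ = V/Q = 27.1/1.63 = 16.626 h.
Solution: C(t) = C_in + (C₀ − C_in) e^(−t/τ).
C(39.8) = 0 + (1.25 − 0)·e^(−39.8/16.626) = 0 + (1.2500)·0.091275 = 0.11409 mol/L.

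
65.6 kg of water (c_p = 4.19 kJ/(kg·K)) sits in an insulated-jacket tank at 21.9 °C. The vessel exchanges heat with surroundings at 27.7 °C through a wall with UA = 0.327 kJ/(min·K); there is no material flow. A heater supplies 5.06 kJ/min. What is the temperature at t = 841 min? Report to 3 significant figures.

Unsteady energy balance on the tank contents: M c_p dT/dt = −UA(T − T_amb) + Q̇.
dT/dt = (T_ss − T)/τ with T_ss = T_amb + Q̇/UA = 27.7 + 5.06/0.327 = 43.174 °C, τ = M c_p/UA = 65.6·4.19/0.327 = 840.56 min.
Solution: T(t) = T_ss + (T₀ − T_ss) e^(−t/τ).
T(841) = 43.174 + (-21.274)·0.36769 = 35.352 °C.

35.4 °C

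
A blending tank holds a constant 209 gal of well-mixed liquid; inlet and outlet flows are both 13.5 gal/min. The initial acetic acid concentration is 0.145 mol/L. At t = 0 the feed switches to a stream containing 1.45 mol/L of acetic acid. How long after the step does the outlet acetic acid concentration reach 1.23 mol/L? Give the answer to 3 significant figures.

27.6 min

Unsteady species balance (constant V, well mixed): V dC/dt = Q(C_in − C), so τ = V/Q = 15.481 min.
C(t) = C_in + (C₀ − C_in) e^(−t/τ). Set C = 1.23 and solve for t:
e^(−t/τ) = (C − C_in)/(C₀ − C_in) = (1.23 − 1.45)/(0.145 − 1.45) = 0.16858
t = −τ ln(…) = 15.481 × 1.7803 = 27.562 min.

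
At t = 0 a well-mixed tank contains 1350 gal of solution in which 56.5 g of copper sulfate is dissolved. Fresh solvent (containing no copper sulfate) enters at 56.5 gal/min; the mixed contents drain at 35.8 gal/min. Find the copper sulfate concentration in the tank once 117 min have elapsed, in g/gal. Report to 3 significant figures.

0.00253 g/gal

Let m(t) be the amount of copper sulfate. Volume: V(t) = V₀ + (Q_in − Q_out) t = 1350 + 20.700 t; V(117) = 3771.9 gal.
Solute balance: dm/dt = 0 − Q_out C = −Q_out m/V(t).
Separate: dm/m = −Q_out dt/V(t) ⇒ ln(m/m₀) = −(Q_out/(Q_in−Q_out)) ln(V/V₀).
m = m₀ (V₀/V)^(Q_out/(Q_in−Q_out)) = 56.5 × (1350/3771.9)^(1.7295) = 9.5568 g.
C = m/V = 9.5568/3771.9 = 0.0025337 g/gal.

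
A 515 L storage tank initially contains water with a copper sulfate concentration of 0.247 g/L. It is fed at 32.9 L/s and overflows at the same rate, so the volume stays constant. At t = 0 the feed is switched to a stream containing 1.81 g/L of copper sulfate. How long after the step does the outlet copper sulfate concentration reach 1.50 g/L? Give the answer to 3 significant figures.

25.3 s

Species balance: V dC/dt = Q(C_in − C) ⇒ τ = V/Q = 15.653 s.
C(t) = C_in + (C₀ − C_in) e^(−t/τ). Set C = 1.50 and solve for t:
e^(−t/τ) = (C − C_in)/(C₀ − C_in) = (1.50 − 1.81)/(0.247 − 1.81) = 0.19834
t = −τ ln(…) = 15.653 × 1.6178 = 25.324 s.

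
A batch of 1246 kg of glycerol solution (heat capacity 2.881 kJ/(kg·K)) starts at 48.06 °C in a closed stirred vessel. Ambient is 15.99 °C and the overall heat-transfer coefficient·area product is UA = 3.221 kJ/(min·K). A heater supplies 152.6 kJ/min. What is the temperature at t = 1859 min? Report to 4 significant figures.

60.48 °C

First-law balance (no shaft work): M c_p dT/dt = −UA(T − T_amb) + Q̇.
dT/dt = (T_ss − T)/τ with T_ss = T_amb + Q̇/UA = 15.99 + 152.6/3.221 = 63.3666 °C, τ = M c_p/UA = 1246·2.881/3.221 = 1114.48 min.
Integrating: T(t) = T_ss + (T₀ − T_ss) e^(−t/τ).
T(1859) = 63.3666 + (-15.3066)·0.188615 = 60.4795 °C.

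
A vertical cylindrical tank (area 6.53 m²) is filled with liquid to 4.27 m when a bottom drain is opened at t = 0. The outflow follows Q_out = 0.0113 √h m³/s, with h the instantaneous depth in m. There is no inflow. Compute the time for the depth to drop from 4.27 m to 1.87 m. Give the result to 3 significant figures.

808 s

Unsteady balance on liquid volume: A dh/dt = −0.0113 √h.
∫ h^(−1/2) dh = −(0.0113/A) ∫ dt, giving 2√h = 2√h₀ − (0.0113/A) t.
t = 2A(√h₀ − √h)/0.0113 = 2·6.53·(√4.27 − √1.87)/0.0113
  = 13.060 × (2.0664 − 1.3675) / 0.0113 = 807.78 s.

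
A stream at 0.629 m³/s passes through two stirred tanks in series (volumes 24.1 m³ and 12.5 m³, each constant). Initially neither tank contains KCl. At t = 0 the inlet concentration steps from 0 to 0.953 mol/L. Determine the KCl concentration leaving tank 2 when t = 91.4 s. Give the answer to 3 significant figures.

Each tank obeys Vᵢ dCᵢ/dt = Q(Cᵢ₋₁ − Cᵢ), so τᵢ = Vᵢ/Q.
τ₁ = 24.1/0.629 = 38.315 s; τ₂ = 12.5/0.629 = 19.873 s.
Tank 1: C₁ = C_in(1 − e^(−t/τ₁)). Tank 2 (τ₁ ≠ τ₂): C₂ = C_in[1 − (τ₁ e^(−t/τ₁) − τ₂ e^(−t/τ₂))/(τ₁ − τ₂)].
At t = 91.4: e^(−t/τ₁) = 0.092043, e^(−t/τ₂) = 0.010059.
C₂ = 0.953·[1 − (38.315·0.092043 − 19.873·0.010059)/(18.442)] = 0.953·0.81961 = 0.78109 mol/L.

0.781 mol/L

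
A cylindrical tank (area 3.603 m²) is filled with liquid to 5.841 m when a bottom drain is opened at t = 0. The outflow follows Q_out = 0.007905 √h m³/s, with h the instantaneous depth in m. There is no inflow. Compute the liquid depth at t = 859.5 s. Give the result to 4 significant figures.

2.173 m

Accumulation of liquid (constant cross-section A): A dh/dt = −0.007905 √h.
This is separable: 2 d(√h)/dt = −0.007905/A, so √h = √h₀ − (0.007905/(2A)) t.
√h = √5.841 − 0.007905·859.5/(2·3.603) = 2.41682 − 0.942874 = 1.47394.
h = 1.47394² = 2.17251 m.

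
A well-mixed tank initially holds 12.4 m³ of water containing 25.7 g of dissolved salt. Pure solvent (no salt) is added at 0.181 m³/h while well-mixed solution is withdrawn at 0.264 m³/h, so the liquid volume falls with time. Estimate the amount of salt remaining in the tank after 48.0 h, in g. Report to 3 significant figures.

7.49 g

Total volume: dV/dt = Q_in − Q_out = -0.083000 m³/h, so V(t) = 12.4 − 0.083000 t and V(48.0) = 8.4160 m³.
Solute balance: dm/dt = 0 − Q_out C = −Q_out m/V(t).
Separate: dm/m = −Q_out dt/V(t) ⇒ ln(m/m₀) = −(Q_out/(Q_in−Q_out)) ln(V/V₀).
m = m₀ (V₀/V)^(Q_out/(Q_in−Q_out)) = 25.7 × (12.4/8.4160)^(-3.1807) = 7.4915 g.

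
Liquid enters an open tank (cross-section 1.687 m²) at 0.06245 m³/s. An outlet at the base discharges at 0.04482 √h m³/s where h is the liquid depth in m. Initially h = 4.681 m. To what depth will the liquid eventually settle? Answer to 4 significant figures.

A dh/dt = Q_in − 0.04482 √h. Steady state requires inflow = outflow:
Q_in = 0.04482 √h_ss ⇒ √h_ss = 0.06245/0.04482 = 1.39335.
h_ss = 1.39335² = 1.94143 m. (Since h₀ = 4.681 m > h_ss, the level will fall toward this value.)

1.941 m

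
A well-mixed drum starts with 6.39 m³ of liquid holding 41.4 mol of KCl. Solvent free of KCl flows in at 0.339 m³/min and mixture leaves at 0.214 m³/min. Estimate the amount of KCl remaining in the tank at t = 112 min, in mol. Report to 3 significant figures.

5.68 mol

Let m(t) be the amount of KCl. Volume: V(t) = V₀ + (Q_in − Q_out) t = 6.39 + 0.12500 t; V(112) = 20.390 m³.
No KCl enters, so dm/dt = −Q_out · (m/V).
dm/m = −Q_out dt/(V₀ + 0.12500 t); integrating gives ln(m/m₀) = −(Q_out/(Q_in−Q_out)) ln(V/V₀).
m = m₀ (V₀/V)^(Q_out/(Q_in−Q_out)) = 41.4 × (6.39/20.390)^(1.7120) = 5.6793 mol.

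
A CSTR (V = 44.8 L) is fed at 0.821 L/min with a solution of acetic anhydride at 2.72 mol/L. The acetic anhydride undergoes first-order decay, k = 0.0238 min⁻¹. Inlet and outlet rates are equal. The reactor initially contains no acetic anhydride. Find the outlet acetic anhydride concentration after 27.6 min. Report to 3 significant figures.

V dC/dt = Q(C_in − C) − k V C.
This is linear with rate a = Q/V + k = 0.042126 min⁻¹.
C_ss = Q C_in/(Q + kV) = 1.1833 mol/L; C(t) = C_ss + (C₀ − C_ss) e^(−a t).
C(27.6) = 1.1833 + (-1.1833)·e^(−0.042126·27.6) = 1.1833 + (-1.1833)·0.31265 = 0.81332 mol/L.

0.813 mol/L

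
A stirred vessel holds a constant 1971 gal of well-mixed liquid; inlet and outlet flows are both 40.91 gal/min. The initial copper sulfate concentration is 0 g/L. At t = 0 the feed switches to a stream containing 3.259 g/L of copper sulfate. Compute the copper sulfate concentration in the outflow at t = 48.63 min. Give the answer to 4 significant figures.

Transient balance on the dissolved component: V dC/dt = Q(C_in − C).
Rewrite as dC/dt + C/τ = C_in/τ, τ = V/Q = 48.1789 min.
Integrating: C(t) = C_in + (C₀ − C_in) e^(−t/τ).
C(48.63) = 3.259 + (0 − 3.259)·e^(−48.63/48.1789) = 3.259 + (-3.25900)·0.364451 = 2.07125 g/L.

2.071 g/L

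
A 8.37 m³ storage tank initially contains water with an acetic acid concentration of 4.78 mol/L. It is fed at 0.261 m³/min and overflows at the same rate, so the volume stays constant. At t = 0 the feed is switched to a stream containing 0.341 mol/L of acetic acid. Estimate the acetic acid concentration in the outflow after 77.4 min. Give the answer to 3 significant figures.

Mass balance on the solute (V constant): V dC/dt = Q(C_in − C).
So dC/dt = (C_in − C)/τ with τ = V/Q = 8.37/0.261 = 32.069 min.
Integrating: C(t) = C_in + (C₀ − C_in) e^(−t/τ).
C(77.4) = 0.341 + (4.78 − 0.341)·e^(−77.4/32.069) = 0.341 + (4.4390)·0.089497 = 0.73828 mol/L.

0.738 mol/L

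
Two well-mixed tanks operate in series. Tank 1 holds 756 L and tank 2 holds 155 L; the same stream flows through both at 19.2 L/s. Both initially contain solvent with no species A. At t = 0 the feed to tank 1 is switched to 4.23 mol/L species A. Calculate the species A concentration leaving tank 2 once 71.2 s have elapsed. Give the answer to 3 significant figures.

3.36 mol/L

Each tank obeys Vᵢ dCᵢ/dt = Q(Cᵢ₋₁ − Cᵢ), so τᵢ = Vᵢ/Q.
τ₁ = 756/19.2 = 39.375 s; τ₂ = 155/19.2 = 8.0729 s.
Solving the cascade with C₁(0)=C₂(0)=0 gives C₂(t) = C_in[1 − (τ₁ e^(−t/τ₁) − τ₂ e^(−t/τ₂))/(τ₁ − τ₂)].
At t = 71.2: e^(−t/τ₁) = 0.16394, e^(−t/τ₂) = 0.00014781.
C₂ = 4.23·[1 − (39.375·0.16394 − 8.0729·0.00014781)/(31.302)] = 4.23·0.79382 = 3.3578 mol/L.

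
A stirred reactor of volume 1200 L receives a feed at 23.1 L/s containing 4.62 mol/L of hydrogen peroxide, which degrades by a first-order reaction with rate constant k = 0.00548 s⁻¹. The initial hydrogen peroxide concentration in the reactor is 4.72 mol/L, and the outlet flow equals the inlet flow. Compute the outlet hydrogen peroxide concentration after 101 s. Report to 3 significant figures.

Species balance: V dC/dt = Q C_in − Q C − k V C.
This is linear with rate a = Q/V + k = 0.024730 s⁻¹.
C_ss = Q C_in/(Q + kV) = 3.5962 mol/L; C(t) = C_ss + (C₀ − C_ss) e^(−a t).
C(101) = 3.5962 + (1.1238)·e^(−0.024730·101) = 3.5962 + (1.1238)·0.082272 = 3.6887 mol/L.

3.69 mol/L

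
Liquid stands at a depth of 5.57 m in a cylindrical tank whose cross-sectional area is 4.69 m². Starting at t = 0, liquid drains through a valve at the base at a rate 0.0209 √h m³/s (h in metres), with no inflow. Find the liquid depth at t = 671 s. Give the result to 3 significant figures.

With no inflow, A dh/dt = −0.0209 √h.
∫ h^(−1/2) dh = −(0.0209/A) ∫ dt, giving 2√h = 2√h₀ − (0.0209/A) t.
√h = √5.57 − 0.0209·671/(2·4.69) = 2.3601 − 1.4951 = 0.86500.
h = 0.86500² = 0.74822 m.

0.748 m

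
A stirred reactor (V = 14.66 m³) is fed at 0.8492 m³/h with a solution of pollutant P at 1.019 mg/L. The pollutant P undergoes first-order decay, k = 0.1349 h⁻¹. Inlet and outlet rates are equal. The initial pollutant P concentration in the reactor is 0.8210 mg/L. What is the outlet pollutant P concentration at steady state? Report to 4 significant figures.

0.3061 mg/L

V dC/dt = Q(C_in − C) − k V C.
Steady state (dC/dt = 0): C_ss = Q C_in/(Q + kV) = C_in/(1 + kV/Q).
C_ss = 0.8492·1.019/(0.8492 + 0.1349·14.66) = 0.865335/2.82683 = 0.306114 mg/L.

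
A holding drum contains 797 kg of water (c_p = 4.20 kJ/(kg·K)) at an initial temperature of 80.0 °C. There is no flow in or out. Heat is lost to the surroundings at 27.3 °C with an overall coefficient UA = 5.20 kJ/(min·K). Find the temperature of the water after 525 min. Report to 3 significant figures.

Energy balance: M c_p dT/dt = −UA(T − T_amb).
dT/dt = (T_ss − T)/τ with T_ss = T_amb = 27.300 °C, τ = M c_p/UA = 797·4.20/5.20 = 643.73 min.
This is linear first-order; T(t) = T_ss + (T₀ − T_ss) e^(−t/τ).
T(525) = 27.300 + (52.700)·0.44239 = 50.614 °C.

50.6 °C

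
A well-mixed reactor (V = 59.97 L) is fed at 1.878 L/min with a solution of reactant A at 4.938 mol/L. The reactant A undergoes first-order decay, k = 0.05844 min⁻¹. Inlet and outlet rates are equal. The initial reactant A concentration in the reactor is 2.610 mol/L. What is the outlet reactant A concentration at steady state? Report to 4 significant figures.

1.723 mol/L

Accumulation = in − out − consumed: V dC/dt = Q C_in − Q C − k V C.
At steady state: 0 = Q C_in − (Q + kV) C_ss, so C_ss = Q C_in/(Q + kV).
C_ss = 1.878·4.938/(1.878 + 0.05844·59.97) = 9.27356/5.38265 = 1.72286 mol/L.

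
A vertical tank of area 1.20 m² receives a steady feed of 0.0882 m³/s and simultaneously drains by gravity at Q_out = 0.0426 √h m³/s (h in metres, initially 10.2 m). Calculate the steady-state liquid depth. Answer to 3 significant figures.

Level balance: A dh/dt = 0.0882 − 0.0426 √h. Setting dh/dt = 0:
Q_in = 0.0426 √h_ss ⇒ √h_ss = 0.0882/0.0426 = 2.0704.
h_ss = 2.0704² = 4.2866 m. (Since h₀ = 10.2 m > h_ss, the level will fall toward this value.)

4.29 m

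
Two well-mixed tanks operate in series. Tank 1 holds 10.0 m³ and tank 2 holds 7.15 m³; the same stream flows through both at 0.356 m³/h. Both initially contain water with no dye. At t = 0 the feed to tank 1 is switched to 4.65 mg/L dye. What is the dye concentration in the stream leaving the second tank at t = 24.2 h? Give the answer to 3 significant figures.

1.25 mg/L

Each tank obeys Vᵢ dCᵢ/dt = Q(Cᵢ₋₁ − Cᵢ), so τᵢ = Vᵢ/Q.
τ₁ = 10.0/0.356 = 28.090 h; τ₂ = 7.15/0.356 = 20.084 h.
Tank 1: C₁ = C_in(1 − e^(−t/τ₁)). Tank 2 (τ₁ ≠ τ₂): C₂ = C_in[1 − (τ₁ e^(−t/τ₁) − τ₂ e^(−t/τ₂))/(τ₁ − τ₂)].
At t = 24.2: e^(−t/τ₁) = 0.42252, e^(−t/τ₂) = 0.29972.
C₂ = 4.65·[1 − (28.090·0.42252 − 20.084·0.29972)/(8.0056)] = 4.65·0.26939 = 1.2527 mg/L.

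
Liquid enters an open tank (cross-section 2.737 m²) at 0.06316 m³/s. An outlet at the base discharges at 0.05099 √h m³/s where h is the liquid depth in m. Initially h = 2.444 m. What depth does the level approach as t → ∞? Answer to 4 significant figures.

1.534 m

Accumulation of liquid (constant cross-section A): A dh/dt = Q_in − 0.05099 √h. At steady state dh/dt = 0:
Q_in = 0.05099 √h_ss ⇒ √h_ss = 0.06316/0.05099 = 1.23867.
h_ss = 1.23867² = 1.53431 m. (Since h₀ = 2.444 m > h_ss, the level will fall toward this value.)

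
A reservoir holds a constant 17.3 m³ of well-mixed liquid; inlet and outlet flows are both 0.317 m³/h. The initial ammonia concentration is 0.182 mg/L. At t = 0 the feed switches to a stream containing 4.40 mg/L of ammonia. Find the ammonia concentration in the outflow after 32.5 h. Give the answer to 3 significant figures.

2.07 mg/L

Unsteady species balance (constant V, well mixed): V dC/dt = Q(C_in − C).
Time constant τ = V/Q = 17.3/0.317 = 54.574 h.
Integrating: C(t) = C_in + (C₀ − C_in) e^(−t/τ).
C(32.5) = 4.40 + (0.182 − 4.40)·e^(−32.5/54.574) = 4.40 + (-4.2180)·0.55128 = 2.0747 mg/L.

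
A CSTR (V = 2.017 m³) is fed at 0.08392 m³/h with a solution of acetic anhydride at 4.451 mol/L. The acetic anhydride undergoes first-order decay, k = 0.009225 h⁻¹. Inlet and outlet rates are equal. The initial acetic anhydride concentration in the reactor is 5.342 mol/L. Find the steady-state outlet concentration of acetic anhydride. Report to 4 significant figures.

3.643 mol/L

V dC/dt = Q(C_in − C) − k V C.
Steady state (dC/dt = 0): C_ss = Q C_in/(Q + kV) = C_in/(1 + kV/Q).
C_ss = 0.08392·4.451/(0.08392 + 0.009225·2.017) = 0.373528/0.102527 = 3.64322 mol/L.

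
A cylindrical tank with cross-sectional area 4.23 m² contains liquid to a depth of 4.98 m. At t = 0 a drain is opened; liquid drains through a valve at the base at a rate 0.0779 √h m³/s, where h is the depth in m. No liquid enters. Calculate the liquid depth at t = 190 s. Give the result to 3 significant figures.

0.232 m

A dh/dt = −Q_out = −0.0779 √h.
∫ h^(−1/2) dh = −(0.0779/A) ∫ dt, giving 2√h = 2√h₀ − (0.0779/A) t.
√h = √4.98 − 0.0779·190/(2·4.23) = 2.2316 − 1.7495 = 0.48206.
h = 0.48206² = 0.23239 m.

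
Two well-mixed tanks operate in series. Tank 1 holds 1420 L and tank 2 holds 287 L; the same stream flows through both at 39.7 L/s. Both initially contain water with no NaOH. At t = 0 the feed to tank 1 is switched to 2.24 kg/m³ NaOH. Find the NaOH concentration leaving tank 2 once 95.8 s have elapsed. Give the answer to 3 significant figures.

2.05 kg/m³

Time constants: τᵢ = Vᵢ/Q for each well-mixed tank.
τ₁ = 1420/39.7 = 35.768 s; τ₂ = 287/39.7 = 7.2292 s.
Solving the cascade with C₁(0)=C₂(0)=0 gives C₂(t) = C_in[1 − (τ₁ e^(−t/τ₁) − τ₂ e^(−t/τ₂))/(τ₁ − τ₂)].
At t = 95.8: e^(−t/τ₁) = 0.068676, e^(−t/τ₂) = 1.7572e-06.
C₂ = 2.24·[1 − (35.768·0.068676 − 7.2292·1.7572e-06)/(28.539)] = 2.24·0.91393 = 2.0472 kg/m³.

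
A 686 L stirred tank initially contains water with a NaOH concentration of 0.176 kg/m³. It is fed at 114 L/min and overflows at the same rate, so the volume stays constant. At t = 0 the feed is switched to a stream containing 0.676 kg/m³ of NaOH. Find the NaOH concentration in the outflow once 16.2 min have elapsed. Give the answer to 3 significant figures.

Unsteady species balance (constant V, well mixed): V dC/dt = Q(C_in − C).
Rewrite as dC/dt + C/τ = C_in/τ, τ = V/Q = 6.0175 min.
This is linear first-order; C(t) = C_in + (C₀ − C_in) e^(−t/τ).
C(16.2) = 0.676 + (0.176 − 0.676)·e^(−16.2/6.0175) = 0.676 + (-0.50000)·0.067737 = 0.64213 kg/m³.

0.642 kg/m³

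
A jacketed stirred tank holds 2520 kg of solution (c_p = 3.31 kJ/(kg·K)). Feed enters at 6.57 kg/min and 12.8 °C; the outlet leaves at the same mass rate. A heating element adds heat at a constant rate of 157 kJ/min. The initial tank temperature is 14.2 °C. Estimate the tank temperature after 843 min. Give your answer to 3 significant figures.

First-law balance (no shaft work): M c_p dT/dt = ṁ c_p (T_in − T) + 157.
τ = M/ṁ = 383.56 min; T_ss = T_in + Q̇/(ṁ c_p) = 12.8 + 157/(6.57·3.31) = 20.019 °C.
T approaches T_ss exponentially: T(t) = T_ss + (T₀ − T_ss) e^(−t/τ).
T(843) = 20.019 + (-5.8195)·e^(−843/383.56) = 20.019 + (-5.8195)·0.11104 = 19.373 °C.

19.4 °C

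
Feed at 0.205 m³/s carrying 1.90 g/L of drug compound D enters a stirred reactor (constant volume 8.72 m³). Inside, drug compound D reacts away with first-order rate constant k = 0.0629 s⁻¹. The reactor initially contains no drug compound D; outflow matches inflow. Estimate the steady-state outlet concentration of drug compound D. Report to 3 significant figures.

Accumulation = in − out − consumed: V dC/dt = Q C_in − Q C − k V C.
At steady state: 0 = Q C_in − (Q + kV) C_ss, so C_ss = Q C_in/(Q + kV).
C_ss = 0.205·1.90/(0.205 + 0.0629·8.72) = 0.38950/0.75349 = 0.51693 g/L.

0.517 g/L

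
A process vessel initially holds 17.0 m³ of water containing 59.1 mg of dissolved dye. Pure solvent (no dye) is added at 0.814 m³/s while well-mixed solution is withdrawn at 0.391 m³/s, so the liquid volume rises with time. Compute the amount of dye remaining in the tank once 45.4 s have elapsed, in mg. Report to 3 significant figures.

Total volume: dV/dt = Q_in − Q_out = 0.42300 m³/s, so V(t) = 17.0 + 0.42300 t and V(45.4) = 36.204 m³.
No dye enters, so dm/dt = −Q_out · (m/V).
dm/m = −Q_out dt/(V₀ + 0.42300 t); integrating gives ln(m/m₀) = −(Q_out/(Q_in−Q_out)) ln(V/V₀).
m = m₀ (V₀/V)^(Q_out/(Q_in−Q_out)) = 59.1 × (17.0/36.204)^(0.92435) = 29.384 mg.

29.4 mg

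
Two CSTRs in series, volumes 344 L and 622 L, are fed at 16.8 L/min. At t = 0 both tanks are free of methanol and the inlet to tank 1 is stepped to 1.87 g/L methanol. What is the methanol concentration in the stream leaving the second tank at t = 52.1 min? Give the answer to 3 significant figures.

1.03 g/L

Species balance on tank i: dCᵢ/dt = (Cᵢ₋₁ − Cᵢ)/τᵢ with τᵢ = Vᵢ/Q.
τ₁ = 344/16.8 = 20.476 min; τ₂ = 622/16.8 = 37.024 min.
Tank 1: C₁ = C_in(1 − e^(−t/τ₁)). Tank 2 (τ₁ ≠ τ₂): C₂ = C_in[1 − (τ₁ e^(−t/τ₁) − τ₂ e^(−t/τ₂))/(τ₁ − τ₂)].
At t = 52.1: e^(−t/τ₁) = 0.078519, e^(−t/τ₂) = 0.24483.
C₂ = 1.87·[1 − (20.476·0.078519 − 37.024·0.24483)/(-16.548)] = 1.87·0.54938 = 1.0273 g/L.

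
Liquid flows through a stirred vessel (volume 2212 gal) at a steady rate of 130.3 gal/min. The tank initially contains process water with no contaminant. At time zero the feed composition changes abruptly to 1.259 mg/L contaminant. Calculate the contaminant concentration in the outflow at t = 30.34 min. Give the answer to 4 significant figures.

1.048 mg/L

Species balance on the tank: V dC/dt = Q(C_in − C).
So dC/dt = (C_in − C)/τ with τ = V/Q = 2212/130.3 = 16.9762 min.
Integrating: C(t) = C_in + (C₀ − C_in) e^(−t/τ).
C(30.34) = 1.259 + (0 − 1.259)·e^(−30.34/16.9762) = 1.259 + (-1.25900)·0.167427 = 1.04821 mg/L.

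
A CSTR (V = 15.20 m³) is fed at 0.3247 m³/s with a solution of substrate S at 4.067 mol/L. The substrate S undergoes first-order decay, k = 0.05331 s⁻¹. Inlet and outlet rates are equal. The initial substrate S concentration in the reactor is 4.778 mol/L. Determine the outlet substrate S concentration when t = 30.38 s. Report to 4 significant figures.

Accumulation = in − out − consumed: V dC/dt = Q C_in − Q C − k V C.
dC/dt = (Q/V) C_in − (Q/V + k) C; effective rate a = Q/V + k = 0.0213618 + 0.05331 = 0.0746718 s⁻¹.
C_ss = Q C_in/(Q + kV) = 1.16347 mol/L; C(t) = C_ss + (C₀ − C_ss) e^(−a t).
C(30.38) = 1.16347 + (3.61453)·e^(−0.0746718·30.38) = 1.16347 + (3.61453)·0.103464 = 1.53745 mol/L.

1.537 mol/L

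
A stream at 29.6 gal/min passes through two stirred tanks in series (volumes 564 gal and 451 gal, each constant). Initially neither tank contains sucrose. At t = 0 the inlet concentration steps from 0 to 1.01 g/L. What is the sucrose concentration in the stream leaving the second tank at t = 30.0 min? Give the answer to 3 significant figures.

0.529 g/L

Species balance on tank i: dCᵢ/dt = (Cᵢ₋₁ − Cᵢ)/τᵢ with τᵢ = Vᵢ/Q.
τ₁ = 564/29.6 = 19.054 min; τ₂ = 451/29.6 = 15.236 min.
Tank 1: C₁ = C_in(1 − e^(−t/τ₁)). Tank 2 (τ₁ ≠ τ₂): C₂ = C_in[1 − (τ₁ e^(−t/τ₁) − τ₂ e^(−t/τ₂))/(τ₁ − τ₂)].
At t = 30.0: e^(−t/τ₁) = 0.20712, e^(−t/τ₂) = 0.13960.
C₂ = 1.01·[1 − (19.054·0.20712 − 15.236·0.13960)/(3.8176)] = 1.01·0.52342 = 0.52865 g/L.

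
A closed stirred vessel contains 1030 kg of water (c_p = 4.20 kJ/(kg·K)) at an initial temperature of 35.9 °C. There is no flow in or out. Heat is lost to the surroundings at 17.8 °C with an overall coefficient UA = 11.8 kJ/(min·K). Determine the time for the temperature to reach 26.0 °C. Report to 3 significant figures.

M c_p dT/dt = −UA(T − T_amb).
τ = M c_p/UA = 366.61 min; T_ss = T_amb = 17.800 °C.
T(t) = T_ss + (T₀ − T_ss)e^(−t/τ); set T = 26.0:
t = −τ ln[(T − T_ss)/(T₀ − T_ss)] = −366.61 · ln(0.45304) = 290.27 min.

290 min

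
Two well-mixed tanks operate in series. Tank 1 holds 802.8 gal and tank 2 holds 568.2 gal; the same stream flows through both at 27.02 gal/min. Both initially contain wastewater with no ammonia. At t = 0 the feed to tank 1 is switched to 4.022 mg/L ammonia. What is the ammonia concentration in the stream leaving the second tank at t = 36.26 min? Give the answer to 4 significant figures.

1.697 mg/L

Time constants: τᵢ = Vᵢ/Q for each well-mixed tank.
τ₁ = 802.8/27.02 = 29.7113 min; τ₂ = 568.2/27.02 = 21.0289 min.
Tank 1: C₁ = C_in(1 − e^(−t/τ₁)). Tank 2 (τ₁ ≠ τ₂): C₂ = C_in[1 − (τ₁ e^(−t/τ₁) − τ₂ e^(−t/τ₂))/(τ₁ − τ₂)].
At t = 36.26: e^(−t/τ₁) = 0.295109, e^(−t/τ₂) = 0.178298.
C₂ = 4.022·[1 − (29.7113·0.295109 − 21.0289·0.178298)/(8.68246)] = 4.022·0.421976 = 1.69719 mg/L.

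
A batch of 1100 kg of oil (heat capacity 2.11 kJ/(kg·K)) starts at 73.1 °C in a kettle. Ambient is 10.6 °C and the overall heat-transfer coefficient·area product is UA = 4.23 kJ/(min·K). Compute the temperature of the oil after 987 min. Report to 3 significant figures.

Energy balance: M c_p dT/dt = −UA(T − T_amb).
dT/dt = (T_ss − T)/τ with T_ss = T_amb = 10.600 °C, τ = M c_p/UA = 1100·2.11/4.23 = 548.70 min.
T approaches T_ss exponentially: T(t) = T_ss + (T₀ − T_ss) e^(−t/τ).
T(987) = 10.600 + (62.500)·0.16550 = 20.944 °C.

20.9 °C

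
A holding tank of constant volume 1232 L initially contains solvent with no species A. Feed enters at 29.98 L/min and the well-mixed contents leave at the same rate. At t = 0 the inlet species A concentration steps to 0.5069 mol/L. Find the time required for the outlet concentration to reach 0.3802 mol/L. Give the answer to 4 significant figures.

56.98 min

Species balance: V dC/dt = Q(C_in − C) ⇒ τ = V/Q = 41.0941 min.
C(t) = C_in + (C₀ − C_in) e^(−t/τ). Set C = 0.3802 and solve for t:
e^(−t/τ) = (C − C_in)/(C₀ − C_in) = (0.3802 − 0.5069)/(0 − 0.5069) = 0.249951
t = −τ ln(…) = 41.0941 × 1.38649 = 56.9766 min.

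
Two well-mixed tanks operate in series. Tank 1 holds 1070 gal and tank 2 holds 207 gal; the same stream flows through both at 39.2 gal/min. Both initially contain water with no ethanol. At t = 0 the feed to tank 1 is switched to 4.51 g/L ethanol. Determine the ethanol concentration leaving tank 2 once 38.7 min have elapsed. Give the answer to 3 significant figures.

Time constants: τᵢ = Vᵢ/Q for each well-mixed tank.
τ₁ = 1070/39.2 = 27.296 min; τ₂ = 207/39.2 = 5.2806 min.
Tank 1: C₁ = C_in(1 − e^(−t/τ₁)). Tank 2 (τ₁ ≠ τ₂): C₂ = C_in[1 − (τ₁ e^(−t/τ₁) − τ₂ e^(−t/τ₂))/(τ₁ − τ₂)].
At t = 38.7: e^(−t/τ₁) = 0.24225, e^(−t/τ₂) = 0.00065643.
C₂ = 4.51·[1 − (27.296·0.24225 − 5.2806·0.00065643)/(22.015)] = 4.51·0.69980 = 3.1561 g/L.

3.16 g/L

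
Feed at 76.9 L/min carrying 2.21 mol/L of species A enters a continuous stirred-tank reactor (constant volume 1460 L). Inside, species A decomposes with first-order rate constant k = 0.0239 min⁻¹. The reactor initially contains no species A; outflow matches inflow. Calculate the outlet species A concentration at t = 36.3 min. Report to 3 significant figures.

Accumulation = in − out − consumed: V dC/dt = Q C_in − Q C − k V C.
This is linear with rate a = Q/V + k = 0.076571 min⁻¹.
C_ss = Q C_in/(Q + kV) = 1.5202 mol/L; C(t) = C_ss + (C₀ − C_ss) e^(−a t).
C(36.3) = 1.5202 + (-1.5202)·e^(−0.076571·36.3) = 1.5202 + (-1.5202)·0.062067 = 1.4258 mol/L.

1.43 mol/L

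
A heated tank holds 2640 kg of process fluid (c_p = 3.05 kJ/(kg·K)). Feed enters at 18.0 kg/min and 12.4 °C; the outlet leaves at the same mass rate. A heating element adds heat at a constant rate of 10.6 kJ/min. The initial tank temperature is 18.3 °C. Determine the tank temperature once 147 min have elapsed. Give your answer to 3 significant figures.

Energy balance: M c_p dT/dt = ṁ c_p (T_in − T) + 10.6.
Rearrange: dT/dt = (T_ss − T)/τ with τ = M/ṁ = 146.67 min and T_ss = T_in + Q̇/(ṁ c_p) = 12.593 °C.
T approaches T_ss exponentially: T(t) = T_ss + (T₀ − T_ss) e^(−t/τ).
T(147) = 12.593 + (5.7069)·e^(−147/146.67) = 12.593 + (5.7069)·0.36704 = 14.688 °C.

14.7 °C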